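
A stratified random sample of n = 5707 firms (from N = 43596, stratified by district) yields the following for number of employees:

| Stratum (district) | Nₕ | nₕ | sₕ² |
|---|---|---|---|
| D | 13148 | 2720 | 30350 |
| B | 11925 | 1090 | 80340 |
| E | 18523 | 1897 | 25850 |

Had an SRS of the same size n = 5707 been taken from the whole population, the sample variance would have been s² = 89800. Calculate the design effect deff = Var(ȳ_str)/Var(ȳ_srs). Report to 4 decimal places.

Var(ȳ_str) = Σ Wₕ²(1−fₕ)sₕ²/nₕ with Wₕ = Nₕ/43596:
  D: (13148/43596)²·(1−2720/13148)·30350/2720 = 0.80492835
  B: (11925/43596)²·(1−1090/11925)·80340/1090 = 5.0107109
  E: (18523/43596)²·(1−1897/18523)·25850/1897 = 2.2079998
  → Var(ȳ_str) = 8.0236391.
Var(ȳ_srs) = (1 − 5707/43596)·89800/5707 = 13.67524.
deff = 8.0236391 / 13.67524 = 0.5867.

0.5867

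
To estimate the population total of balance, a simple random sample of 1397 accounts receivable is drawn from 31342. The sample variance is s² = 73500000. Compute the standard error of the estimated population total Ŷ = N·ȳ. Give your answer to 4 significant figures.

Var(Ŷ) = N²·Var(ȳ) = N²·(1 − n/N)·s²/n.
f = 1397/31342 = 0.04457278; Var(ȳ) = 0.95542722·73500000/1397 = 50267.646.
Var(Ŷ) = 31342² · 50267.646 = 4.9378962 × 10^13.
SE(Ŷ) = √(4.9378962 × 10^13) = 7.027 × 10^6.

7.027 × 10^6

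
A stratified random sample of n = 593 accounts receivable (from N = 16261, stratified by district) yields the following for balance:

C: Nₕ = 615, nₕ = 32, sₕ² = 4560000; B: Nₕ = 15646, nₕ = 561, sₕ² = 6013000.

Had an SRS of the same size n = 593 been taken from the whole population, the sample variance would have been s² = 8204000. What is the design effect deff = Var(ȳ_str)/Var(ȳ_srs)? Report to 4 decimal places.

Var(ȳ_str) = Σ Wₕ²(1−fₕ)sₕ²/nₕ with Wₕ = Nₕ/16261:
  C: (615/16261)²·(1−32/615)·4560000/32 = 193.22532
  B: (15646/16261)²·(1−561/15646)·6013000/561 = 9567.1478
  → Var(ȳ_str) = 9760.3731.
Var(ȳ_srs) = (1 − 593/16261)·8204000/593 = 13330.219.
deff = 9760.3731 / 13330.219 = 0.7322.

0.7322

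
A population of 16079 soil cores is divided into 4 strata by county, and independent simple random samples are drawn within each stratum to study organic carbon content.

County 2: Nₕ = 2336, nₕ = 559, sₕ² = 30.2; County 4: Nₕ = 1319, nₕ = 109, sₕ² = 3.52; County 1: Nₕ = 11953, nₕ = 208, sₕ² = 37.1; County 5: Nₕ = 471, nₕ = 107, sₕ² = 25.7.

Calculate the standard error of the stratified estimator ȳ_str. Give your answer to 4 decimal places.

Var(ȳ_str) = Σₕ Wₕ²(1 − fₕ)sₕ²/nₕ with Wₕ = Nₕ/N, N = 16079.
County 2: Wₕ = 0.14528267; term = 0.14528267²·(1 − 0.23929795)·30.2/559 = 8.6743578 × 10^-4.
County 4: Wₕ = 0.08203246; term = 0.08203246²·(1 − 0.08263836)·3.52/109 = 1.9935552 × 10^-4.
County 1: Wₕ = 0.74339200; term = 0.74339200²·(1 − 0.01740149)·37.1/208 = 0.096855089.
County 5: Wₕ = 0.02929287; term = 0.02929287²·(1 − 0.22717622)·25.7/107 = 1.5927718 × 10^-4.
Sum = 0.098081157.
SE = √(0.098081157) = 0.3132.

0.3132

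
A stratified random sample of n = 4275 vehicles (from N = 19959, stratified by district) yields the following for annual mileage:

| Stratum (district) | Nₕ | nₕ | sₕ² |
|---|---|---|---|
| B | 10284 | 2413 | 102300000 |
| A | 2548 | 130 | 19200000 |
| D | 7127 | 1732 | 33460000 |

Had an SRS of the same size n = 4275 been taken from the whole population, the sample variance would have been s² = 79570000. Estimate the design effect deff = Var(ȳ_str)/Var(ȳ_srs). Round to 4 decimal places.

Var(ȳ_str) = Σ Wₕ²(1−fₕ)sₕ²/nₕ with Wₕ = Nₕ/19959:
  B: (10284/19959)²·(1−2413/10284)·102300000/2413 = 8614.5528
  A: (2548/19959)²·(1−130/2548)·19200000/130 = 2284.2101
  D: (7127/19959)²·(1−1732/7127)·33460000/1732 = 1864.6559
  → Var(ȳ_str) = 12763.419.
Var(ȳ_srs) = (1 − 4275/19959)·79570000/4275 = 14626.193.
deff = 12763.419 / 14626.193 = 0.8726.

0.8726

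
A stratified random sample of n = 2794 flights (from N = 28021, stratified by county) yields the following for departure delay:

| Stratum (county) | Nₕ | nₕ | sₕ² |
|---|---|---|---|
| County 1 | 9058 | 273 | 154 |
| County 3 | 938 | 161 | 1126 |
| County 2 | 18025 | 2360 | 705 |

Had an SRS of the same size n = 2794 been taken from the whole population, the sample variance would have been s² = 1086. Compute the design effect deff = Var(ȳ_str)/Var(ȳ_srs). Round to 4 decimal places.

0.4889

Var(ȳ_str) = Σ Wₕ²(1−fₕ)sₕ²/nₕ with Wₕ = Nₕ/28021:
  County 1: (9058/28021)²·(1−273/9058)·154/273 = 0.057169566
  County 3: (938/28021)²·(1−161/938)·1126/161 = 0.0064918595
  County 2: (18025/28021)²·(1−2360/18025)·705/2360 = 0.10742751
  → Var(ȳ_str) = 0.17108894.
Var(ȳ_srs) = (1 − 2794/28021)·1086/2794 = 0.3499334.
deff = 0.17108894 / 0.3499334 = 0.4889.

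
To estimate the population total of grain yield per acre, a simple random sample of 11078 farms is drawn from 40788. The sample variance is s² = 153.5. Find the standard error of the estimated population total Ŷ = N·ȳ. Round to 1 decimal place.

4097.7

Var(Ŷ) = N²·Var(ȳ) = N²·(1 − n/N)·s²/n.
f = 11078/40788 = 0.27159949; Var(ȳ) = 0.72840051·153.5/11078 = 0.01009293.
Var(Ŷ) = 40788² · 0.01009293 = 1.6791213 × 10^7.
SE(Ŷ) = √(1.6791213 × 10^7) = 4097.7.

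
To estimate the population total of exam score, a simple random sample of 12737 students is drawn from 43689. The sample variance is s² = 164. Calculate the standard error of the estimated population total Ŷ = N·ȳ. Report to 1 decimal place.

4172.7

Var(Ŷ) = N²·Var(ȳ) = N²·(1 − n/N)·s²/n.
f = 12737/43689 = 0.29153792; Var(ȳ) = 0.70846208·164/12737 = 0.0091220681.
Var(Ŷ) = 43689² · 0.0091220681 = 1.7411553 × 10^7.
SE(Ŷ) = √(1.7411553 × 10^7) = 4172.7.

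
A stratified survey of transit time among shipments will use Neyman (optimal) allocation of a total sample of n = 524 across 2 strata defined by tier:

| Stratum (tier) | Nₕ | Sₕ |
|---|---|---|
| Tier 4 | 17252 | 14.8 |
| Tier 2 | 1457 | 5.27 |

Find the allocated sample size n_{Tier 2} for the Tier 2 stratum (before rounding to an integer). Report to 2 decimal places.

Neyman allocation: nₕ = n·NₕSₕ / Σⱼ NⱼSⱼ.
Σ NⱼSⱼ = 17252·14.8 + 1457·5.27 = 263007.99.
n_{Tier 2} = 524·1457·5.27 / 263007.99 = 15.30.

15.30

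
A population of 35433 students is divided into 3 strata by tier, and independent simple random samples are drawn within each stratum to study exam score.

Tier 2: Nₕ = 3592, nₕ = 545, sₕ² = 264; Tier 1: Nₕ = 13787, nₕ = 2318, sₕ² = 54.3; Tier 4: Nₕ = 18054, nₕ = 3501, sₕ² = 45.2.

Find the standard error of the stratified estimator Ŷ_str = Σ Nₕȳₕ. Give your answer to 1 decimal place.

Var(Ŷ_str) = Σₕ Nₕ²(1 − fₕ)sₕ²/nₕ.
Tier 2: 3592²·(1 − 545/3592)·264/545 = 5.3017129 × 10^6.
Tier 1: 13787²·(1 − 2318/13787)·54.3/2318 = 3.7040917 × 10^6.
Tier 4: 18054²·(1 − 3501/18054)·45.2/3501 = 3.3921285 × 10^6.
Sum = 1.2397933 × 10^7.
SE = √(1.2397933 × 10^7) = 3521.1.

3521.1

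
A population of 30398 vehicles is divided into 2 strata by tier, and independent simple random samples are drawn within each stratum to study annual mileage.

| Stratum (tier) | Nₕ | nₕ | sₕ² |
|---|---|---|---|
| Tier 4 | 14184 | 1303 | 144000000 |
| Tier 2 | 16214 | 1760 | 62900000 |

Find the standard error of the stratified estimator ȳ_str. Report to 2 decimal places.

175.83

Var(ȳ_str) = Σₕ Wₕ²(1 − fₕ)sₕ²/nₕ with Wₕ = Nₕ/N, N = 30398.
Tier 4: Wₕ = 0.46660965; term = 0.46660965²·(1 − 0.09186407)·144000000/1303 = 21851.254.
Tier 2: Wₕ = 0.53339035; term = 0.53339035²·(1 − 0.10854817)·62900000/1760 = 9064.131.
Sum = 30915.385.
SE = √(30915.385) = 175.83.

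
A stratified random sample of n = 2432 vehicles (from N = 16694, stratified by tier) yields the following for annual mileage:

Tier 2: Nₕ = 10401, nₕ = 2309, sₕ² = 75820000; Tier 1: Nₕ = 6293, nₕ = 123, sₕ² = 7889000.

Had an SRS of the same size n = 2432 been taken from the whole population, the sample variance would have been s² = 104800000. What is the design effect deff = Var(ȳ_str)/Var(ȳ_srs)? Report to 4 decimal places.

Var(ȳ_str) = Σ Wₕ²(1−fₕ)sₕ²/nₕ with Wₕ = Nₕ/16694:
  Tier 2: (10401/16694)²·(1−2309/10401)·75820000/2309 = 9916.7645
  Tier 1: (6293/16694)²·(1−123/6293)·7889000/123 = 8935.9128
  → Var(ȳ_str) = 18852.677.
Var(ȳ_srs) = (1 − 2432/16694)·104800000/2432 = 36814.401.
deff = 18852.677 / 36814.401 = 0.5121.

0.5121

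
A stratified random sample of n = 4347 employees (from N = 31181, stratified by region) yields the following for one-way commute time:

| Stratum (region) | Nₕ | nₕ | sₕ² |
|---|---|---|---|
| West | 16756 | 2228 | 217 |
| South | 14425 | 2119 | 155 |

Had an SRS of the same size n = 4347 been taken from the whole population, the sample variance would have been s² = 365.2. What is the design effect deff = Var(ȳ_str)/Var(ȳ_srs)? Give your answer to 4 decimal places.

Var(ȳ_str) = Σ Wₕ²(1−fₕ)sₕ²/nₕ with Wₕ = Nₕ/31181:
  West: (16756/31181)²·(1−2228/16756)·217/2228 = 0.024386005
  South: (14425/31181)²·(1−2119/14425)·155/2119 = 0.013355292
  → Var(ȳ_str) = 0.037741297.
Var(ȳ_srs) = (1 − 4347/31181)·365.2/4347 = 0.072299702.
deff = 0.037741297 / 0.072299702 = 0.5220.

0.5220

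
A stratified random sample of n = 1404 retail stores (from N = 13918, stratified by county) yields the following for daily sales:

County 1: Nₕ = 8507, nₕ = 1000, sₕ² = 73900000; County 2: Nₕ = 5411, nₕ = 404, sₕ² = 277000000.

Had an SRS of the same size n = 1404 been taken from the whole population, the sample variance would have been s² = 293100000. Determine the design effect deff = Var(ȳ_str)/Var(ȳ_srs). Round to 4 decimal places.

0.6407

Var(ȳ_str) = Σ Wₕ²(1−fₕ)sₕ²/nₕ with Wₕ = Nₕ/13918:
  County 1: (8507/13918)²·(1−1000/8507)·73900000/1000 = 24363.16
  County 2: (5411/13918)²·(1−404/5411)·277000000/404 = 95895.861
  → Var(ȳ_str) = 120259.02.
Var(ȳ_srs) = (1 − 1404/13918)·293100000/1404 = 187701.62.
deff = 120259.02 / 187701.62 = 0.6407.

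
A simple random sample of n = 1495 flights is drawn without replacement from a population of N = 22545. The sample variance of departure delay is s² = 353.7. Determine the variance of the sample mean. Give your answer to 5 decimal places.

0.22090

Under SRS without replacement, Var(ȳ) = (1 − f)·s²/n with f = n/N = 1495/22545 = 0.06631182.
Var(ȳ) = (1 − 0.06631182)·353.7/1495 = 0.93368818·0.23658863 = 0.22090001.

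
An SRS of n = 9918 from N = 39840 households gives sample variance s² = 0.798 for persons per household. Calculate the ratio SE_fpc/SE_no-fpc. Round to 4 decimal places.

f = n/N = 9918/39840 = 0.24894578.
SE_no-fpc = √(s²/n) = 0.008969937; SE_fpc = √((1−f)s²/n) = 0.007773651.
Ratio = √(1−f) = 0.86663384.

0.8666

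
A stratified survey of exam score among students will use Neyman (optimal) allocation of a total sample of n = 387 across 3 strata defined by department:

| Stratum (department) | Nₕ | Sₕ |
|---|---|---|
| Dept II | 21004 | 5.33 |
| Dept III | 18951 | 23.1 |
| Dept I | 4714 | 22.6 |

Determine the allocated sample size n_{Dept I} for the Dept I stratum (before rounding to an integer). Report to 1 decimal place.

62.8

Neyman allocation: nₕ = n·NₕSₕ / Σⱼ NⱼSⱼ.
Σ NⱼSⱼ = 21004·5.33 + 18951·23.1 + 4714·22.6 = 656255.82.
n_{Dept I} = 387·4714·22.6 / 656255.82 = 62.8.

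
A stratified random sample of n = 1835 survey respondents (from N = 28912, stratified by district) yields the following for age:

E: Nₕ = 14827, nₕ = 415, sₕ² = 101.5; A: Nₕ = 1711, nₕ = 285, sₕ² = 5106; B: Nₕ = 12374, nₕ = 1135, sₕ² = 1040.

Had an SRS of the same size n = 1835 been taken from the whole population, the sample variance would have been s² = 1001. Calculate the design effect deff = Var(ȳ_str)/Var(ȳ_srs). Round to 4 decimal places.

0.5231

Var(ȳ_str) = Σ Wₕ²(1−fₕ)sₕ²/nₕ with Wₕ = Nₕ/28912:
  E: (14827/28912)²·(1−415/14827)·101.5/415 = 0.062522915
  A: (1711/28912)²·(1−285/1711)·5106/285 = 0.052293681
  B: (12374/28912)²·(1−1135/12374)·1040/1135 = 0.15244704
  → Var(ȳ_str) = 0.26726364.
Var(ȳ_srs) = (1 − 1835/28912)·1001/1835 = 0.51088179.
deff = 0.26726364 / 0.51088179 = 0.5231.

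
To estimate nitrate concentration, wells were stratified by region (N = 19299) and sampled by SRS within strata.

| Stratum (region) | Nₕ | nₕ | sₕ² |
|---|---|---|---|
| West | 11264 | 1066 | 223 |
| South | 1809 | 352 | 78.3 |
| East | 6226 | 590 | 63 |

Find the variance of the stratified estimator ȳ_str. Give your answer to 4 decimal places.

0.0762

Var(ȳ_str) = Σₕ Wₕ²(1 − fₕ)sₕ²/nₕ with Wₕ = Nₕ/N, N = 19299.
West: Wₕ = 0.58365718; term = 0.58365718²·(1 − 0.09463778)·223/1066 = 0.064518713.
South: Wₕ = 0.09373543; term = 0.09373543²·(1 − 0.19458264)·78.3/352 = 0.0015741554.
East: Wₕ = 0.32260739; term = 0.32260739²·(1 − 0.09476389)·63/590 = 0.010060024.
Sum = 0.076152892.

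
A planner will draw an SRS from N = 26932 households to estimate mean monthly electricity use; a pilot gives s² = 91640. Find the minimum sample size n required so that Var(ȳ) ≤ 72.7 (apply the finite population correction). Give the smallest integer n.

1205

Without fpc, n₀ = s²/D = 91640/72.7 = 1260.5227.
With fpc, (1 − n/N)·s²/n ≤ D requires n ≥ n₀/(1 + n₀/N) = 1260.5227/(1 + 1260.5227/26932) = 1204.1632.
Rounding up, n = 1205.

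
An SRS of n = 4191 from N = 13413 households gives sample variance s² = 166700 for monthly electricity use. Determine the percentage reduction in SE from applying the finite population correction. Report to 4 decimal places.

17.0819

f = n/N = 4191/13413 = 0.31245806.
SE_no-fpc = √(s²/n) = 6.3067987; SE_fpc = √((1−f)s²/n) = 5.2294807.
Ratio = √(1−f) = 0.82918149. Reduction = 100·(1 − 0.82918149) = 17.0819%.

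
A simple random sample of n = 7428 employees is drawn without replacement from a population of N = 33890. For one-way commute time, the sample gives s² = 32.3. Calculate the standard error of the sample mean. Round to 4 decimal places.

Under SRS without replacement, Var(ȳ) = (1 − f)·s²/n with f = n/N = 7428/33890 = 0.21917970.
Var(ȳ) = (1 − 0.21917970)·32.3/7428 = 0.78082030·0.0043484114 = 0.0033953279.
SE(ȳ) = √(0.0033953279) = 0.0583.

0.0583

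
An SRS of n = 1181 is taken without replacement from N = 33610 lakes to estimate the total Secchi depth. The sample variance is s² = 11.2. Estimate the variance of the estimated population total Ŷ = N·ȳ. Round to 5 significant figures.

Var(Ŷ) = N²·Var(ȳ) = N²·(1 − n/N)·s²/n.
f = 1181/33610 = 0.03513835; Var(ȳ) = 0.96486165·11.2/1181 = 0.0091502544.
Var(Ŷ) = 33610² · 0.0091502544 = 1.0336421 × 10^7.

1.0336 × 10^7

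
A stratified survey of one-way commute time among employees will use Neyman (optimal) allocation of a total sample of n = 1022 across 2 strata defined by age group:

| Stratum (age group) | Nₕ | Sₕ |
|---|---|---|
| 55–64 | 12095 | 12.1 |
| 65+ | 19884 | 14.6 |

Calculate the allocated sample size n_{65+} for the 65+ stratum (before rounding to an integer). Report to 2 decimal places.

Neyman allocation: nₕ = n·NₕSₕ / Σⱼ NⱼSⱼ.
Σ NⱼSⱼ = 12095·12.1 + 19884·14.6 = 436655.9.
n_{65+} = 1022·19884·14.6 / 436655.9 = 679.47.

679.47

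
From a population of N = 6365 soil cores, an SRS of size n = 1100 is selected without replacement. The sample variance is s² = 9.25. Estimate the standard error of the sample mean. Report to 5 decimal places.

0.08340

Under SRS without replacement, Var(ȳ) = (1 − f)·s²/n with f = n/N = 1100/6365 = 0.17282011.
Var(ȳ) = (1 − 0.17282011)·9.25/1100 = 0.82717989·0.0084090909 = 0.0069558309.
SE(ȳ) = √(0.0069558309) = 0.08340.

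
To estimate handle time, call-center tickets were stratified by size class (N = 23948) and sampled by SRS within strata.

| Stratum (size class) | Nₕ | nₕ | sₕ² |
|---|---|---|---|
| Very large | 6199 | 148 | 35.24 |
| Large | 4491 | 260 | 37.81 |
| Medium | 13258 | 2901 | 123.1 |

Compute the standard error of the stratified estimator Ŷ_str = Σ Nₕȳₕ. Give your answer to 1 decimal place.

4185.9

Var(Ŷ_str) = Σₕ Nₕ²(1 − fₕ)sₕ²/nₕ.
Very large: 6199²·(1 − 148/6199)·35.24/148 = 8.9314706 × 10^6.
Large: 4491²·(1 − 260/4491)·37.81/260 = 2.7632451 × 10^6.
Medium: 13258²·(1 − 2901/13258)·123.1/2901 = 5.8266954 × 10^6.
Sum = 1.7521411 × 10^7.
SE = √(1.7521411 × 10^7) = 4185.9.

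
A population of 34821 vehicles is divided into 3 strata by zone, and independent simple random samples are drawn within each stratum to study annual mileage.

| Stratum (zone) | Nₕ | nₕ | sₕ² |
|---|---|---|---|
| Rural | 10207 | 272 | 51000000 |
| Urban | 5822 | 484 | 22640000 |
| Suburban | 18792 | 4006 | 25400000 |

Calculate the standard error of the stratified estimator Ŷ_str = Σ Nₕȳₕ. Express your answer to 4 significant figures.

4.715 × 10^6

Var(Ŷ_str) = Σₕ Nₕ²(1 − fₕ)sₕ²/nₕ.
Rural: 10207²·(1 − 272/10207)·51000000/272 = 1.9013727 × 10^13.
Urban: 5822²·(1 − 484/5822)·22640000/484 = 1.4537236 × 10^12.
Suburban: 18792²·(1 − 4006/18792)·25400000/4006 = 1.7617589 × 10^12.
Sum = 2.222921 × 10^13.
SE = √(2.222921 × 10^13) = 4.715 × 10^6.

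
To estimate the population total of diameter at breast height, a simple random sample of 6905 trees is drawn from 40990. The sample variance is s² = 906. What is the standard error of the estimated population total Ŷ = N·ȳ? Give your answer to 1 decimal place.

13539.5

Var(Ŷ) = N²·Var(ȳ) = N²·(1 − n/N)·s²/n.
f = 6905/40990 = 0.16845572; Var(ȳ) = 0.83154428·906/6905 = 0.10910632.
Var(Ŷ) = 40990² · 0.10910632 = 1.8331827 × 10^8.
SE(Ŷ) = √(1.8331827 × 10^8) = 13539.5.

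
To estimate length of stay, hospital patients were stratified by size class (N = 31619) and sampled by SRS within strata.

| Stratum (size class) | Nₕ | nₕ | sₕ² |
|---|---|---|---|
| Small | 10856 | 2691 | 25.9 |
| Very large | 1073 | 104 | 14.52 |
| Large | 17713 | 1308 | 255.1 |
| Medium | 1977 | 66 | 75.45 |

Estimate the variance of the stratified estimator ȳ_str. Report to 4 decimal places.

Var(ȳ_str) = Σₕ Wₕ²(1 − fₕ)sₕ²/nₕ with Wₕ = Nₕ/N, N = 31619.
Small: Wₕ = 0.34333787; term = 0.34333787²·(1 − 0.24788136)·25.9/2691 = 8.5332767 × 10^-4.
Very large: Wₕ = 0.03393529; term = 0.03393529²·(1 − 0.09692451)·14.52/104 = 1.4519796 × 10^-4.
Large: Wₕ = 0.56020114; term = 0.56020114²·(1 − 0.07384407)·255.1/1308 = 0.056685869.
Medium: Wₕ = 0.06252570; term = 0.06252570²·(1 − 0.03338392)·75.45/66 = 0.0043200264.
Sum = 0.062004421.

0.0620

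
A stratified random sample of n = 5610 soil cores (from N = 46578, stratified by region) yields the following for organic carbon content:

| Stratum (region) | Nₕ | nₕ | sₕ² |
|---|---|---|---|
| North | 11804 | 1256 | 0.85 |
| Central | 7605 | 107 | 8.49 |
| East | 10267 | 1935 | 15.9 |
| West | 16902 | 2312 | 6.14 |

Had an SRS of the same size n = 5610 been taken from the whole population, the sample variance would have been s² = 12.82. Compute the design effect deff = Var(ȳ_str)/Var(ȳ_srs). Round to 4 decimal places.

1.3683

Var(ȳ_str) = Σ Wₕ²(1−fₕ)sₕ²/nₕ with Wₕ = Nₕ/46578:
  North: (11804/46578)²·(1−1256/11804)·0.85/1256 = 3.8838901 × 10^-5
  Central: (7605/46578)²·(1−107/7605)·8.49/107 = 0.0020854842
  East: (10267/46578)²·(1−1935/10267)·15.9/1935 = 3.2400171 × 10^-4
  West: (16902/46578)²·(1−2312/16902)·6.14/2312 = 3.0186465 × 10^-4
  → Var(ȳ_str) = 0.0027501895.
Var(ȳ_srs) = (1 − 5610/46578)·12.82/5610 = 0.0020099678.
deff = 0.0027501895 / 0.0020099678 = 1.3683.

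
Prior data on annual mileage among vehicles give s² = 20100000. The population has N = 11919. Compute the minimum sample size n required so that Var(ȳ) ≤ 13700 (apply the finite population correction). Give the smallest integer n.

1307

Without fpc, n₀ = s²/D = 20100000/13700 = 1467.1533.
With fpc, (1 − n/N)·s²/n ≤ D requires n ≥ n₀/(1 + n₀/N) = 1467.1533/(1 + 1467.1533/11919) = 1306.3499.
Rounding up, n = 1307.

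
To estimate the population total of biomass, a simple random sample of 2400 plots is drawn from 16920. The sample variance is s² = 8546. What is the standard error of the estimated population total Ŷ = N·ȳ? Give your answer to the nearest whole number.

29577

Var(Ŷ) = N²·Var(ȳ) = N²·(1 − n/N)·s²/n.
f = 2400/16920 = 0.14184397; Var(ȳ) = 0.85815603·8546/2400 = 3.0557506.
Var(Ŷ) = 16920² · 3.0557506 = 8.7481984 × 10^8.
SE(Ŷ) = √(8.7481984 × 10^8) = 29577.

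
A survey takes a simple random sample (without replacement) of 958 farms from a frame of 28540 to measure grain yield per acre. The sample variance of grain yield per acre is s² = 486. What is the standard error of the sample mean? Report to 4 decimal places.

Under SRS without replacement, Var(ȳ) = (1 − f)·s²/n with f = n/N = 958/28540 = 0.03356692.
Var(ȳ) = (1 − 0.03356692)·486/958 = 0.96643308·0.50730689 = 0.49027816.
SE(ȳ) = √(0.49027816) = 0.7002.

0.7002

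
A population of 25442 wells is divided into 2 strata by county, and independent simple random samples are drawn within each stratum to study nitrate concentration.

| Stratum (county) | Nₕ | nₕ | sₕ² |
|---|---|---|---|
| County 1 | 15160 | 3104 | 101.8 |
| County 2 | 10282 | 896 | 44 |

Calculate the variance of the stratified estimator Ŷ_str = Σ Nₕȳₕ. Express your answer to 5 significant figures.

Var(Ŷ_str) = Σₕ Nₕ²(1 − fₕ)sₕ²/nₕ.
County 1: 15160²·(1 − 3104/15160)·101.8/3104 = 5.9941624 × 10^6.
County 2: 10282²·(1 − 896/10282)·44/896 = 4.7391758 × 10^6.
Sum = 1.0733338 × 10^7.

1.0733 × 10^7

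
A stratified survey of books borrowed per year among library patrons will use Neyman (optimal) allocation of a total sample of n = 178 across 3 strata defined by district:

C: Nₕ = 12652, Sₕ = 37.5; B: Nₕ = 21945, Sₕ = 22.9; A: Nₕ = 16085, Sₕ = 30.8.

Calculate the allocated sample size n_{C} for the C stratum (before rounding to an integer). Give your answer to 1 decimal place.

Neyman allocation: nₕ = n·NₕSₕ / Σⱼ NⱼSⱼ.
Σ NⱼSⱼ = 12652·37.5 + 21945·22.9 + 16085·30.8 = 1.4724085 × 10^6.
n_{C} = 178·12652·37.5 / (1.4724085 × 10^6) = 57.4.

57.4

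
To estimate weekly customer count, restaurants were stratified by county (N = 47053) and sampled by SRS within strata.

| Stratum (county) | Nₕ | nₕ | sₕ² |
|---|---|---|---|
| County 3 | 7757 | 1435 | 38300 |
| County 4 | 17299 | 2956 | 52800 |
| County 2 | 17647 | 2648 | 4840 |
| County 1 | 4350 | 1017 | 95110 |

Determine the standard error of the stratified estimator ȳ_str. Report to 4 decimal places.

1.8504

Var(ȳ_str) = Σₕ Wₕ²(1 − fₕ)sₕ²/nₕ with Wₕ = Nₕ/N, N = 47053.
County 3: Wₕ = 0.16485665; term = 0.16485665²·(1 − 0.18499420)·38300/1435 = 0.59118107.
County 4: Wₕ = 0.36764925; term = 0.36764925²·(1 − 0.17087693)·52800/2956 = 2.0017777.
County 2: Wₕ = 0.37504516; term = 0.37504516²·(1 − 0.15005383)·4840/2648 = 0.21851735.
County 1: Wₕ = 0.09244894; term = 0.09244894²·(1 − 0.23379310)·95110/1017 = 0.61242818.
Sum = 3.4239043.
SE = √(3.4239043) = 1.8504.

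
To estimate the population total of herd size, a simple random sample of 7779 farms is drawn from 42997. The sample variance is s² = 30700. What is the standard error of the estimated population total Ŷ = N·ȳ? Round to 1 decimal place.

Var(Ŷ) = N²·Var(ȳ) = N²·(1 − n/N)·s²/n.
f = 7779/42997 = 0.18091960; Var(ȳ) = 0.81908040·30700/7779 = 3.2325194.
Var(Ŷ) = 42997² · 3.2325194 = 5.9760944 × 10^9.
SE(Ŷ) = √(5.9760944 × 10^9) = 77305.2.

77305.2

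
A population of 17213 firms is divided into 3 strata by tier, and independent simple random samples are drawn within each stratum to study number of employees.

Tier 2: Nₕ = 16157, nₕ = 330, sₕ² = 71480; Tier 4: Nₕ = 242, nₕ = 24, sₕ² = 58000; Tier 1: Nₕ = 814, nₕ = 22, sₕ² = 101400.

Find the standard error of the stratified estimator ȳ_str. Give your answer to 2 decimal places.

Var(ȳ_str) = Σₕ Wₕ²(1 − fₕ)sₕ²/nₕ with Wₕ = Nₕ/N, N = 17213.
Tier 2: Wₕ = 0.93865102; term = 0.93865102²·(1 − 0.02042458)·71480/330 = 186.94627.
Tier 4: Wₕ = 0.01405914; term = 0.01405914²·(1 − 0.09917355)·58000/24 = 0.43030409.
Tier 1: Wₕ = 0.04728984; term = 0.04728984²·(1 − 0.02702703)·101400/22 = 10.028864.
Sum = 197.40544.
SE = √(197.40544) = 14.05.

14.05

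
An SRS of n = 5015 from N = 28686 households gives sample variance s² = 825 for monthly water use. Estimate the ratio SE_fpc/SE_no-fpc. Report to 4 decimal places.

f = n/N = 5015/28686 = 0.17482396.
SE_no-fpc = √(s²/n) = 0.40559398; SE_fpc = √((1−f)s²/n) = 0.36843834.
Ratio = √(1−f) = 0.90839201.

0.9084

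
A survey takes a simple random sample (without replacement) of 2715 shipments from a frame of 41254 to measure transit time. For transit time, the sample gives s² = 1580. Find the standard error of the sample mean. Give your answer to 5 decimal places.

Under SRS without replacement, Var(ȳ) = (1 − f)·s²/n with f = n/N = 2715/41254 = 0.06581180.
Var(ȳ) = (1 − 0.06581180)·1580/2715 = 0.93418820·0.58195212 = 0.5436528.
SE(ȳ) = √(0.5436528) = 0.73733.

0.73733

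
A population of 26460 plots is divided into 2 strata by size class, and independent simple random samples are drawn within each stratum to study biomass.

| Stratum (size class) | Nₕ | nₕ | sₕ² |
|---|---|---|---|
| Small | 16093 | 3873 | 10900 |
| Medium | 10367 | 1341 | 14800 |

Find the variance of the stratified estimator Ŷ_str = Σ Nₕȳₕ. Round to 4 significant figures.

1.586 × 10^9

Var(Ŷ_str) = Σₕ Nₕ²(1 − fₕ)sₕ²/nₕ.
Small: 16093²·(1 − 3873/16093)·10900/3873 = 5.5346125 × 10^8.
Medium: 10367²·(1 − 1341/10367)·14800/1341 = 1.0327171 × 10^9.
Sum = 1.5861784 × 10^9.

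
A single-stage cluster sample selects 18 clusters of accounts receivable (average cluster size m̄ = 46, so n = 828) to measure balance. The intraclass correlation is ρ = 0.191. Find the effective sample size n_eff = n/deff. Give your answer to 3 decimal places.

deff = 1 + (46 − 1)·0.191 = 1 + 8.595 = 9.595.
n_eff = 828 / 9.595 = 86.295.

86.295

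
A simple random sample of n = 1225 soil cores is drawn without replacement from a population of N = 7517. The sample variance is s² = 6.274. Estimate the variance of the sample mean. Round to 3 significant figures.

0.00429

Under SRS without replacement, Var(ȳ) = (1 − f)·s²/n with f = n/N = 1225/7517 = 0.16296395.
Var(ȳ) = (1 − 0.16296395)·6.274/1225 = 0.83703605·0.0051216327 = 0.0042869912.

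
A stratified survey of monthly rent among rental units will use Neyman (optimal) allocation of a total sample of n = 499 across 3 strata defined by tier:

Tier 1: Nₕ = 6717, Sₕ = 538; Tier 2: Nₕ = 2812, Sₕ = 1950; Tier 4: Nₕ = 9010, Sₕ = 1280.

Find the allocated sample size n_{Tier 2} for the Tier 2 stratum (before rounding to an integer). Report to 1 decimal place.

Neyman allocation: nₕ = n·NₕSₕ / Σⱼ NⱼSⱼ.
Σ NⱼSⱼ = 6717·538 + 2812·1950 + 9010·1280 = 2.0629946 × 10^7.
n_{Tier 2} = 499·2812·1950 / (2.0629946 × 10^7) = 132.6.

132.6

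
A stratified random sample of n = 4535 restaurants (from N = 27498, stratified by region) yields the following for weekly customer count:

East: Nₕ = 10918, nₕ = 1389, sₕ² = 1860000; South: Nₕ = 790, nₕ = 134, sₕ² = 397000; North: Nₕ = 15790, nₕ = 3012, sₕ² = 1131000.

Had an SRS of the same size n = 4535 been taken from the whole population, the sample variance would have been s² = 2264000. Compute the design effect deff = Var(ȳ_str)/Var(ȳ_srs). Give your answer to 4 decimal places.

0.6872

Var(ȳ_str) = Σ Wₕ²(1−fₕ)sₕ²/nₕ with Wₕ = Nₕ/27498:
  East: (10918/27498)²·(1−1389/10918)·1860000/1389 = 184.24635
  South: (790/27498)²·(1−134/790)·397000/134 = 2.0305534
  North: (15790/27498)²·(1−3012/15790)·1131000/3012 = 100.19601
  → Var(ȳ_str) = 286.47291.
Var(ȳ_srs) = (1 − 4535/27498)·2264000/4535 = 416.89496.
deff = 286.47291 / 416.89496 = 0.6872.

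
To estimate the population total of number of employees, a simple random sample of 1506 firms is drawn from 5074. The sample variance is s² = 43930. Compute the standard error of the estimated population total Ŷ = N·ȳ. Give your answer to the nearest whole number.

Var(Ŷ) = N²·Var(ȳ) = N²·(1 − n/N)·s²/n.
f = 1506/5074 = 0.29680725; Var(ȳ) = 0.70319275·43930/1506 = 20.512123.
Var(Ŷ) = 5074² · 20.512123 = 5.2809437 × 10^8.
SE(Ŷ) = √(5.2809437 × 10^8) = 22980.

22980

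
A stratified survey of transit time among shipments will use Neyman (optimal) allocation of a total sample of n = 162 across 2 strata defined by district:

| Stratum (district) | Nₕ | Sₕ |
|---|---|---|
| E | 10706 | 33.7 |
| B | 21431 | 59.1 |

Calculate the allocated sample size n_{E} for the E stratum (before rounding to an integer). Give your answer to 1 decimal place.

Neyman allocation: nₕ = n·NₕSₕ / Σⱼ NⱼSⱼ.
Σ NⱼSⱼ = 10706·33.7 + 21431·59.1 = 1.6273643 × 10^6.
n_{E} = 162·10706·33.7 / (1.6273643 × 10^6) = 35.9.

35.9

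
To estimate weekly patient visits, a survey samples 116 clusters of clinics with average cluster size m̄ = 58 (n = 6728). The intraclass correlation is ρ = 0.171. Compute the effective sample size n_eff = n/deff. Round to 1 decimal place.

deff = 1 + (58 − 1)·0.171 = 1 + 9.747 = 10.747.
n_eff = 6728 / 10.747 = 626.0.

626.0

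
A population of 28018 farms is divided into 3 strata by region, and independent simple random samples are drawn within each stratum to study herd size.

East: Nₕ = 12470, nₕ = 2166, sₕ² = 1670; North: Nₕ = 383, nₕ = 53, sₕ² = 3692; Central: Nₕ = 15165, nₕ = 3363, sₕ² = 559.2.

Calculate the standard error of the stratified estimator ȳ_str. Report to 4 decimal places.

Var(ȳ_str) = Σₕ Wₕ²(1 − fₕ)sₕ²/nₕ with Wₕ = Nₕ/N, N = 28018.
East: Wₕ = 0.44507103; term = 0.44507103²·(1 − 0.17369687)·1670/2166 = 0.12619904.
North: Wₕ = 0.01366978; term = 0.01366978²·(1 − 0.13838120)·3692/53 = 0.011215646.
Central: Wₕ = 0.54125919; term = 0.54125919²·(1 − 0.22176063)·559.2/3363 = 0.037910897.
Sum = 0.17532558.
SE = √(0.17532558) = 0.4187.

0.4187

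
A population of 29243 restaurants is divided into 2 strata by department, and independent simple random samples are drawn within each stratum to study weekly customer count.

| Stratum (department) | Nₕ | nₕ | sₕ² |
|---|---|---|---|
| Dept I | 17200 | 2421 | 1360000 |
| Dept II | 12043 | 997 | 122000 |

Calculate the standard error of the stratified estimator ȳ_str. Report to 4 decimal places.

13.6389

Var(ȳ_str) = Σₕ Wₕ²(1 − fₕ)sₕ²/nₕ with Wₕ = Nₕ/N, N = 29243.
Dept I: Wₕ = 0.58817495; term = 0.58817495²·(1 − 0.14075581)·1360000/2421 = 166.98358.
Dept II: Wₕ = 0.41182505; term = 0.41182505²·(1 − 0.08278668)·122000/997 = 19.035336.
Sum = 186.01892.
SE = √(186.01892) = 13.6389.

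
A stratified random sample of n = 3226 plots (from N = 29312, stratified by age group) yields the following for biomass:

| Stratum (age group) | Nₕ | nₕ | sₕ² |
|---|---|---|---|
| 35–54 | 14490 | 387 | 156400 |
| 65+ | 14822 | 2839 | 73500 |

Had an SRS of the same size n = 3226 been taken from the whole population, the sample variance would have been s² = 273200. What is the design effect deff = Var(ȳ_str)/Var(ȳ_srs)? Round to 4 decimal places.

1.3464

Var(ȳ_str) = Σ Wₕ²(1−fₕ)sₕ²/nₕ with Wₕ = Nₕ/29312:
  35–54: (14490/29312)²·(1−387/14490)·156400/387 = 96.120223
  65+: (14822/29312)²·(1−2839/14822)·73500/2839 = 5.3518436
  → Var(ȳ_str) = 101.47207.
Var(ȳ_srs) = (1 − 3226/29312)·273200/3226 = 75.366504.
deff = 101.47207 / 75.366504 = 1.3464.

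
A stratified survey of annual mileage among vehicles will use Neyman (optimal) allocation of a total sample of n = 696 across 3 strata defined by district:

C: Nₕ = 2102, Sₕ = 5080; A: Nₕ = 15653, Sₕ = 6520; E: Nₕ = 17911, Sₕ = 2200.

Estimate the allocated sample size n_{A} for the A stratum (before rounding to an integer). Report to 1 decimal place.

Neyman allocation: nₕ = n·NₕSₕ / Σⱼ NⱼSⱼ.
Σ NⱼSⱼ = 2102·5080 + 15653·6520 + 17911·2200 = 1.5213992 × 10^8.
n_{A} = 696·15653·6520 / (1.5213992 × 10^8) = 466.9.

466.9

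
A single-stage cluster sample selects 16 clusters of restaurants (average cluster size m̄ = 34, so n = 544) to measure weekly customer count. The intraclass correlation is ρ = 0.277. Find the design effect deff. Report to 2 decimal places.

10.14

deff = 1 + (34 − 1)·0.277 = 1 + 9.141 = 10.141.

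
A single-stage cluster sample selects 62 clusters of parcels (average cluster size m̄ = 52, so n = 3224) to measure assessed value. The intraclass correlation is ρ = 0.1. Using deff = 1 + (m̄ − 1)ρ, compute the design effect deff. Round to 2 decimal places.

deff = 1 + (52 − 1)·0.1 = 1 + 5.1 = 6.1.

6.10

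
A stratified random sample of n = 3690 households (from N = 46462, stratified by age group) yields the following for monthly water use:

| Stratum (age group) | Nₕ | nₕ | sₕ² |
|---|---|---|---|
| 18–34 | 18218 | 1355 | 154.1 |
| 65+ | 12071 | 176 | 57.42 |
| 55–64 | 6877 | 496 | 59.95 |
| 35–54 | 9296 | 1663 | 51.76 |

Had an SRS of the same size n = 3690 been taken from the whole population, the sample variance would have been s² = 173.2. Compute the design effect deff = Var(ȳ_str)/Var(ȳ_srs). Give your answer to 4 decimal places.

0.9573

Var(ȳ_str) = Σ Wₕ²(1−fₕ)sₕ²/nₕ with Wₕ = Nₕ/46462:
  18–34: (18218/46462)²·(1−1355/18218)·154.1/1355 = 0.016184641
  65+: (12071/46462)²·(1−176/12071)·57.42/176 = 0.021700134
  55–64: (6877/46462)²·(1−496/6877)·59.95/496 = 0.0024569679
  35–54: (9296/46462)²·(1−1663/9296)·51.76/1663 = 0.0010230517
  → Var(ȳ_str) = 0.041364795.
Var(ȳ_srs) = (1 − 3690/46462)·173.2/3690 = 0.043209892.
deff = 0.041364795 / 0.043209892 = 0.9573.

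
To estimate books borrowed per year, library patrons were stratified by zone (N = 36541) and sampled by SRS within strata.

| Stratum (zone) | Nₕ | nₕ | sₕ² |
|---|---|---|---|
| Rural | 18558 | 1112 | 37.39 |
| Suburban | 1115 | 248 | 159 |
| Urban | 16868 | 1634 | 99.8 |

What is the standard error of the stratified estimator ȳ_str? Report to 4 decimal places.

0.1427

Var(ȳ_str) = Σₕ Wₕ²(1 − fₕ)sₕ²/nₕ with Wₕ = Nₕ/N, N = 36541.
Rural: Wₕ = 0.50786787; term = 0.50786787²·(1 − 0.05992025)·37.39/1112 = 0.0081529891.
Suburban: Wₕ = 0.03051367; term = 0.03051367²·(1 − 0.22242152)·159/248 = 4.6417159 × 10^-4.
Urban: Wₕ = 0.46161846; term = 0.46161846²·(1 − 0.09686981)·99.8/1634 = 0.011754257.
Sum = 0.020371418.
SE = √(0.020371418) = 0.1427.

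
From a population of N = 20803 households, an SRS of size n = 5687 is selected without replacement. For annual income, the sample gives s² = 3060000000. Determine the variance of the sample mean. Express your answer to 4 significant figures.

Under SRS without replacement, Var(ȳ) = (1 − f)·s²/n with f = n/N = 5687/20803 = 0.27337403.
Var(ȳ) = (1 − 0.27337403)·3060000000/5687 = 0.72662597·538069.28 = 390975.11.

391000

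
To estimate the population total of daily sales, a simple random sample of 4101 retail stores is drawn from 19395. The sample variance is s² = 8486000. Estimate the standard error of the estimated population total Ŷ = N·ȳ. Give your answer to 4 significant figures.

Var(Ŷ) = N²·Var(ȳ) = N²·(1 − n/N)·s²/n.
f = 4101/19395 = 0.21144625; Var(ȳ) = 0.78855375·8486000/4101 = 1631.716.
Var(Ŷ) = 19395² · 1631.716 = 6.1379612 × 10^11.
SE(Ŷ) = √(6.1379612 × 10^11) = 783500.

783500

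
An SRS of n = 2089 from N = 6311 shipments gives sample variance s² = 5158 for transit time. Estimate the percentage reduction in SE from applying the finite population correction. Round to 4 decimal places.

18.2082

f = n/N = 2089/6311 = 0.33100935.
SE_no-fpc = √(s²/n) = 1.5713446; SE_fpc = √((1−f)s²/n) = 1.2852318.
Ratio = √(1−f) = 0.81791849. Reduction = 100·(1 − 0.81791849) = 18.2082%.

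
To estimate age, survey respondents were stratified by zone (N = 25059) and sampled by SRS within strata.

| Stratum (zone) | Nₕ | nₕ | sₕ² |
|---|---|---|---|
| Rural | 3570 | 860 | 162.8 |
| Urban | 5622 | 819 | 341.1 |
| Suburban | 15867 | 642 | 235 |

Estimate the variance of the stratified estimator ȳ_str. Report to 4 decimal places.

Var(ȳ_str) = Σₕ Wₕ²(1 − fₕ)sₕ²/nₕ with Wₕ = Nₕ/N, N = 25059.
Rural: Wₕ = 0.14246379; term = 0.14246379²·(1 − 0.24089636)·162.8/860 = 0.0029165269.
Urban: Wₕ = 0.22435053; term = 0.22435053²·(1 − 0.14567769)·341.1/819 = 0.0179091.
Suburban: Wₕ = 0.63318568; term = 0.63318568²·(1 − 0.04046133)·235/642 = 0.14081778.
Sum = 0.16164341.

0.1616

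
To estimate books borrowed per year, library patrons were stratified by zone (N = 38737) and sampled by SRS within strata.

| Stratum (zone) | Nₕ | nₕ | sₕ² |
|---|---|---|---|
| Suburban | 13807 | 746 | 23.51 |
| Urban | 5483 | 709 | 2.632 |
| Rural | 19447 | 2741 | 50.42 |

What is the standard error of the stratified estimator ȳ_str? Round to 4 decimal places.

Var(ȳ_str) = Σₕ Wₕ²(1 − fₕ)sₕ²/nₕ with Wₕ = Nₕ/N, N = 38737.
Suburban: Wₕ = 0.35642925; term = 0.35642925²·(1 − 0.05403056)·23.51/746 = 0.0037873687.
Urban: Wₕ = 0.14154426; term = 0.14154426²·(1 − 0.12930877)·2.632/709 = 6.4757242 × 10^-5.
Rural: Wₕ = 0.50202649; term = 0.50202649²·(1 − 0.14094719)·50.42/2741 = 0.0039826022.
Sum = 0.0078347281.
SE = √(0.0078347281) = 0.0885.

0.0885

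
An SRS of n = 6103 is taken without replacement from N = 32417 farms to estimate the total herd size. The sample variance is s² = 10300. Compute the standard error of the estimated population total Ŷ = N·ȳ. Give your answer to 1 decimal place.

Var(Ŷ) = N²·Var(ȳ) = N²·(1 − n/N)·s²/n.
f = 6103/32417 = 0.18826542; Var(ȳ) = 0.81173458·10300/6103 = 1.3699601.
Var(Ŷ) = 32417² · 1.3699601 = 1.4396389 × 10^9.
SE(Ŷ) = √(1.4396389 × 10^9) = 37942.6.

37942.6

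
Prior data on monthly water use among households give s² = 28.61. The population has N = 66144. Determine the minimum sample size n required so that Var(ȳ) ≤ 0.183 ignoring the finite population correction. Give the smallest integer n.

Without fpc, n₀ = s²/D = 28.61/0.183 = 156.3388.
Rounding up, n = 157.

157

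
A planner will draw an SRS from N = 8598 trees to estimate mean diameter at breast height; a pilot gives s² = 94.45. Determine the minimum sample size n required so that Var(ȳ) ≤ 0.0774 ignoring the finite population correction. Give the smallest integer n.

1221

Without fpc, n₀ = s²/D = 94.45/0.0774 = 1220.2842.
Rounding up, n = 1221.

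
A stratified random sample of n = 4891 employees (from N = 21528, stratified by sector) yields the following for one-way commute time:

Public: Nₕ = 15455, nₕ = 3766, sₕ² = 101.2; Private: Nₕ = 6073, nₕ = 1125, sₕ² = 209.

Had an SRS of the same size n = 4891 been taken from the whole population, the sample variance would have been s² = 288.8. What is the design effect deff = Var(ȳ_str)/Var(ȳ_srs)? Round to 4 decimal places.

Var(ȳ_str) = Σ Wₕ²(1−fₕ)sₕ²/nₕ with Wₕ = Nₕ/21528:
  Public: (15455/21528)²·(1−3766/15455)·101.2/3766 = 0.010474642
  Private: (6073/21528)²·(1−1125/6073)·209/1125 = 0.012045348
  → Var(ȳ_str) = 0.02251999.
Var(ȳ_srs) = (1 − 4891/21528)·288.8/4891 = 0.045632142.
deff = 0.02251999 / 0.045632142 = 0.4935.

0.4935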